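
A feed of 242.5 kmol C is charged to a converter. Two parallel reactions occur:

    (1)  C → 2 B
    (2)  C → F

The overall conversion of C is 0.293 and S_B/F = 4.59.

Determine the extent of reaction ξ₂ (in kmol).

ξ₂ = 21.6 kmol

Conversion of C: C consumed = 0.293 × 242.5 = 71.05 kmol = 1ξ₁ + 1ξ₂.
Selectivity: 2ξ₁ / (1ξ₂) = 4.59 → ξ₁ = 2.295 ξ₂.
Substitute: (1·2.295 + 1) ξ₂ = 71.05 → ξ₂ = 21.56 kmol, ξ₁ = 49.49 kmol.
Outlet amounts (n = n₀ + Σ ν·ξ):
  C: 242.5 − 1(49.49) − 1(21.56) = 171.4
  B: 0 + 2(49.49) = 98.98
  F: 0 + 1(21.56) = 21.56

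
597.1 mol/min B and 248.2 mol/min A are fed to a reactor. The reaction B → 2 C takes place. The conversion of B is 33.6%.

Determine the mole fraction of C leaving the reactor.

B reacted = 0.336 × 597.1 = 200.6 mol/min; ν_B = −1, so ξ = 200.6/1 = 200.6 mol/min.
Outlet amounts (n = n₀ + ν ξ):
  B: 597.1 − 1(200.6) = 396.5
  C: 0 + 2(200.6) = 401.3
  A: 248.2 (inert)
Total out = 1046 mol/min; y_C = 401.3 / 1046 = 0.3836.

0.384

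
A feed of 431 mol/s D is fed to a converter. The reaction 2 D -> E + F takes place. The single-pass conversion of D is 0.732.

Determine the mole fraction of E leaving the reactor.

0.366

D reacted = 0.732 × 431 = 315.5 mol/s; ν_D = −2, so ξ = 315.5/2 = 157.7 mol/s.
Outlet amounts (n = n₀ + ν ξ):
  D: 431 − 2(157.7) = 115.5
  E: 0 + 1(157.7) = 157.7
  F: 0 + 1(157.7) = 157.7
Total out = 431 mol/s; y_E = 157.7 / 431 = 0.366.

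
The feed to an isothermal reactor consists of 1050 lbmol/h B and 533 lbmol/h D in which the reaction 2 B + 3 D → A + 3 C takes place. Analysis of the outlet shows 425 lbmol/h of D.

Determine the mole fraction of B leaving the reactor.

0.632

For D: n = n₀ − 3ξ → 425 = 533 − 3ξ, giving ξ = 36 lbmol/h.
Outlet amounts (n = n₀ + ν ξ):
  B: 1050 − 2(36) = 978
  D: 533 − 3(36) = 425
  A: 0 + 1(36) = 36
  C: 0 + 3(36) = 108
Total out = 1547 lbmol/h; y_B = 978 / 1547 = 0.6322.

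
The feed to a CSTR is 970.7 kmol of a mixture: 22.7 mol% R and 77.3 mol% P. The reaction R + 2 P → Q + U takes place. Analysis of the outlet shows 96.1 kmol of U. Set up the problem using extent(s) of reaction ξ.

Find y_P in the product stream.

For U: n = n₀ + 1ξ → 96.1 = 0 + 1ξ, giving ξ = 96.1 kmol.
Outlet amounts (n = n₀ + ν ξ):
  R: 220.3 − 1(96.1) = 124.2
  P: 750.4 − 2(96.1) = 558.2
  Q: 0 + 1(96.1) = 96.1
  U: 0 + 1(96.1) = 96.1
Total out = 874.6 kmol; y_P = 558.2 / 874.6 = 0.6382.

0.638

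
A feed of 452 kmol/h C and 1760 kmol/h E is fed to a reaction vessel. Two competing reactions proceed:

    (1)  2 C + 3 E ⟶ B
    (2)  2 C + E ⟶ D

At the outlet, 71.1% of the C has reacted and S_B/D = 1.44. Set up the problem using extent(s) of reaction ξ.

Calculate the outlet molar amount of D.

Conversion of C: C consumed = 0.711 × 452 = 321.4 kmol/h = 2ξ₁ + 2ξ₂.
Selectivity: 1ξ₁ / (1ξ₂) = 1.44 → ξ₁ = 1.44 ξ₂.
Substitute: (2·1.44 + 2) ξ₂ = 321.4 → ξ₂ = 65.85 kmol/h, ξ₁ = 94.83 kmol/h.
Outlet amounts (n = n₀ + Σ ν·ξ):
  C: 452 − 2(94.83) − 2(65.85) = 130.6
  E: 1760 − 3(94.83) − 1(65.85) = 1410
  B: 0 + 1(94.83) = 94.83
  D: 0 + 1(65.85) = 65.85

65.9 kmol/h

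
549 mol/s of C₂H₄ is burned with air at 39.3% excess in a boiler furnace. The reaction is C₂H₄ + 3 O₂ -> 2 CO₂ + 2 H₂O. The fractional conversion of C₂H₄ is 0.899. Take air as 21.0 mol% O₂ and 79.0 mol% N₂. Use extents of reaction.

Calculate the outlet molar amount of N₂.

8630 mol/s

Stoichiometric O₂ = 3 × 549 = 1647 mol/s; O₂ fed = 1647 × 1.393 = 2294 mol/s.
N₂ fed = 2294 × 79/21 = 8631 mol/s.
Fuel reacted = 0.899 × 549 → ξ = 493.6 mol/s.
Outlet (n = n₀ + ν ξ):
  C₂H₄: 549 − 1(493.6) = 55.45
  O₂: 2294 − 3(493.6) = 813.6
  N₂: 8631 (inert)
  CO₂: 0 + 2(493.6) = 987.1
  H₂O: 0 + 2(493.6) = 987.1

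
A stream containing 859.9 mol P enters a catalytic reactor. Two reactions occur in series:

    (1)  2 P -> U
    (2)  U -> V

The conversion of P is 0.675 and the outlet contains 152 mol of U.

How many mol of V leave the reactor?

Conversion of P: P consumed = 2ξ₁ = 0.675 × 859.9 → ξ₁ = 290.2 mol.
U balance: n_U = 0 + 1ξ₁ − 1ξ₂ = 152 → ξ₂ = (1·290.2 − 152)/1 = 138.2 mol.
Outlet amounts (n = n₀ + Σ ν·ξ):
  P: 859.9 − 2(290.2) = 279.5
  U: 0 + 1(290.2) − 1(138.2) = 152
  V: 0 + 1(138.2) = 138.2

138 mol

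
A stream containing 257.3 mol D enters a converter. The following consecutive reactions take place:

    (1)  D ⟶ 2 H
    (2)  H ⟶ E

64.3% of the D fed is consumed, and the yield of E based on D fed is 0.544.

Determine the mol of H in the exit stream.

191 mol

Conversion of D: D consumed = 1ξ₁ = 0.643 × 257.3 → ξ₁ = 165.4 mol.
Yield of E: 1ξ₂ / 257.3 = 0.544 → ξ₂ = 140 mol.
Outlet amounts (n = n₀ + Σ ν·ξ):
  D: 257.3 − 1(165.4) = 91.86
  H: 0 + 2(165.4) − 1(140) = 190.9
  E: 0 + 1(140) = 140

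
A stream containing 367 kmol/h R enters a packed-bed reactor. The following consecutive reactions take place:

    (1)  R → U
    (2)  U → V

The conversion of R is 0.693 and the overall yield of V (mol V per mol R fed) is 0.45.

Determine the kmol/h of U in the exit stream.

Conversion of R: R consumed = 1ξ₁ = 0.693 × 367 → ξ₁ = 254.3 kmol/h.
Yield of V: 1ξ₂ / 367 = 0.45 → ξ₂ = 165.2 kmol/h.
Outlet amounts (n = n₀ + Σ ν·ξ):
  R: 367 − 1(254.3) = 112.7
  U: 0 + 1(254.3) − 1(165.2) = 89.18
  V: 0 + 1(165.2) = 165.2

89.2 kmol/h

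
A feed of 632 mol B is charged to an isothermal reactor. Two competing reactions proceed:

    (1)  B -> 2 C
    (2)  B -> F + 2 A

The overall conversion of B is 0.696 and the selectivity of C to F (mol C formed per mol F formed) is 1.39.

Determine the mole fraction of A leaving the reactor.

Conversion of B: B consumed = 0.696 × 632 = 439.9 mol = 1ξ₁ + 1ξ₂.
Selectivity: 2ξ₁ / (1ξ₂) = 1.39 → ξ₁ = 0.695 ξ₂.
Substitute: (1·0.695 + 1) ξ₂ = 439.9 → ξ₂ = 259.5 mol, ξ₁ = 180.4 mol.
Outlet amounts (n = n₀ + Σ ν·ξ):
  B: 632 − 1(180.4) − 1(259.5) = 192.1
  C: 0 + 2(180.4) = 360.7
  F: 0 + 1(259.5) = 259.5
  A: 0 + 2(259.5) = 519
Total out = 1331 mol; y_A = 519 / 1331 = 0.3898.

0.39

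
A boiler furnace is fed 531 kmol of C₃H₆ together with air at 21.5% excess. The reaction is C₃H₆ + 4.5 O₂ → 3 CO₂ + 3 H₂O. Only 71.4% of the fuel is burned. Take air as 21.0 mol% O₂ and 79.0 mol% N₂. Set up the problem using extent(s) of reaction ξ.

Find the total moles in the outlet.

14500 kmol

Stoichiometric O₂ = 4.5 × 531 = 2390 kmol; O₂ fed = 2390 × 1.215 = 2903 kmol.
N₂ fed = 2903 × 79/21 = 10920 kmol.
Fuel reacted = 0.714 × 531 → ξ = 379.1 kmol.
Outlet (n = n₀ + ν ξ):
  C₃H₆: 531 − 1(379.1) = 151.9
  O₂: 2903 − 4.5(379.1) = 1197
  N₂: 10920 (inert)
  CO₂: 0 + 3(379.1) = 1137
  H₂O: 0 + 3(379.1) = 1137
Total out = 151.9 + 1197 + 10920 + 1137 + 1137 = 14550 kmol.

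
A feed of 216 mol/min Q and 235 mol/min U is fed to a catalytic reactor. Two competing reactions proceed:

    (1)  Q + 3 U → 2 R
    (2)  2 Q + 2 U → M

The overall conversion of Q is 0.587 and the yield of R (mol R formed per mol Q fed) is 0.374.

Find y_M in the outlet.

Yield of R: 2ξ₁ / 216 = 0.374 → ξ₁ = 40.39 mol/min.
Conversion of Q: 1ξ₁ + 2ξ₂ = 0.587 × 216 = 126.8 → ξ₂ = 43.2 mol/min.
Outlet amounts (n = n₀ + Σ ν·ξ):
  Q: 216 − 1(40.39) − 2(43.2) = 89.21
  U: 235 − 3(40.39) − 2(43.2) = 27.42
  R: 0 + 2(40.39) = 80.78
  M: 0 + 1(43.2) = 43.2
Total out = 240.6 mol/min; y_M = 43.2 / 240.6 = 0.1795.

0.18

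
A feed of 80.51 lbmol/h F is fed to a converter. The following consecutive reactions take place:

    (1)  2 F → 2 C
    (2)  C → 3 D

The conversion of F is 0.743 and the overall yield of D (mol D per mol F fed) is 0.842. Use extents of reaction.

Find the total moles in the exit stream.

126 lbmol/h

Conversion of F: F consumed = 2ξ₁ = 0.743 × 80.51 → ξ₁ = 29.91 lbmol/h.
Yield of D: 3ξ₂ / 80.51 = 0.842 → ξ₂ = 22.6 lbmol/h.
Outlet amounts (n = n₀ + Σ ν·ξ):
  F: 80.51 − 2(29.91) = 20.69
  C: 0 + 2(29.91) − 1(22.6) = 37.22
  D: 0 + 3(22.6) = 67.79
Total out = 20.69 + 37.22 + 67.79 = 125.7 lbmol/h.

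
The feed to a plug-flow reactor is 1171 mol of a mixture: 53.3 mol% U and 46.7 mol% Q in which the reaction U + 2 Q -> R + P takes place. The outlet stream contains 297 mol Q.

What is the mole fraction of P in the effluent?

For Q: n = n₀ − 2ξ → 297 = 546.9 − 2ξ, giving ξ = 124.9 mol.
Outlet amounts (n = n₀ + ν ξ):
  U: 624.1 − 1(124.9) = 499.2
  Q: 546.9 − 2(124.9) = 297
  R: 0 + 1(124.9) = 124.9
  P: 0 + 1(124.9) = 124.9
Total out = 1046 mol; y_P = 124.9 / 1046 = 0.1194.

0.119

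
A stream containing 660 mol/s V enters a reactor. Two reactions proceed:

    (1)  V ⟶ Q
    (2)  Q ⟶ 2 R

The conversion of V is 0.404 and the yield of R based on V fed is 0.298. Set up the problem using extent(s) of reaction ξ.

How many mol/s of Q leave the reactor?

168 mol/s

Conversion of V: V consumed = 1ξ₁ = 0.404 × 660 → ξ₁ = 266.6 mol/s.
Yield of R: 2ξ₂ / 660 = 0.298 → ξ₂ = 98.34 mol/s.
Outlet amounts (n = n₀ + Σ ν·ξ):
  V: 660 − 1(266.6) = 393.4
  Q: 0 + 1(266.6) − 1(98.34) = 168.3
  R: 0 + 2(98.34) = 196.7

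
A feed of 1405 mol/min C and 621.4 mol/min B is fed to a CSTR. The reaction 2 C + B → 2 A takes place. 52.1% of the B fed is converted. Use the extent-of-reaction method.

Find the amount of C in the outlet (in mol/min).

B reacted = 0.521 × 621.4 = 323.7 mol/min; ν_B = −1, so ξ = 323.7/1 = 323.7 mol/min.
Outlet amounts (n = n₀ + ν ξ):
  C: 1405 − 2(323.7) = 757.5
  B: 621.4 − 1(323.7) = 297.7
  A: 0 + 2(323.7) = 647.5

758 mol/min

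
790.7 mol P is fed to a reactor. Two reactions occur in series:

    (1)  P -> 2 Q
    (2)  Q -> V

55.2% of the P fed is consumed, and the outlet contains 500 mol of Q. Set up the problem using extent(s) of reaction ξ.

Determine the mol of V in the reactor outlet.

373 mol

Conversion of P: P consumed = 1ξ₁ = 0.552 × 790.7 → ξ₁ = 436.5 mol.
Q balance: n_Q = 0 + 2ξ₁ − 1ξ₂ = 500 → ξ₂ = (2·436.5 − 500)/1 = 372.9 mol.
Outlet amounts (n = n₀ + Σ ν·ξ):
  P: 790.7 − 1(436.5) = 354.2
  Q: 0 + 2(436.5) − 1(372.9) = 500
  V: 0 + 1(372.9) = 372.9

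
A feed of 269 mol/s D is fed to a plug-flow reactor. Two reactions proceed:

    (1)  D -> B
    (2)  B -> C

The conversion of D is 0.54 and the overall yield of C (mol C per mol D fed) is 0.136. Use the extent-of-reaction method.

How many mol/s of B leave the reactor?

Conversion of D: D consumed = 1ξ₁ = 0.54 × 269 → ξ₁ = 145.3 mol/s.
Yield of C: 1ξ₂ / 269 = 0.136 → ξ₂ = 36.58 mol/s.
Outlet amounts (n = n₀ + Σ ν·ξ):
  D: 269 − 1(145.3) = 123.7
  B: 0 + 1(145.3) − 1(36.58) = 108.7
  C: 0 + 1(36.58) = 36.58

109 mol/s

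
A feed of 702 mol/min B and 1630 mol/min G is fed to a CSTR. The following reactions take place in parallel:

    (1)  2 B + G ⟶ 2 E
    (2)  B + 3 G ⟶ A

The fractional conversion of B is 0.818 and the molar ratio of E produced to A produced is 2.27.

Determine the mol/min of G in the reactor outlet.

904 mol/min

Conversion of B: B consumed = 0.818 × 702 = 574.2 mol/min = 2ξ₁ + 1ξ₂.
Selectivity: 2ξ₁ / (1ξ₂) = 2.27 → ξ₁ = 1.135 ξ₂.
Substitute: (2·1.135 + 1) ξ₂ = 574.2 → ξ₂ = 175.6 mol/min, ξ₁ = 199.3 mol/min.
Outlet amounts (n = n₀ + Σ ν·ξ):
  B: 702 − 2(199.3) − 1(175.6) = 127.8
  G: 1630 − 1(199.3) − 3(175.6) = 903.9
  E: 0 + 2(199.3) = 398.6
  A: 0 + 1(175.6) = 175.6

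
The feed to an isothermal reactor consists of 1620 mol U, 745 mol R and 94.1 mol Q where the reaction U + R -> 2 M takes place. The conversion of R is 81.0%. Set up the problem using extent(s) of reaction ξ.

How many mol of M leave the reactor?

R reacted = 0.81 × 745 = 603.5 mol; ν_R = −1, so ξ = 603.5/1 = 603.5 mol.
Outlet amounts (n = n₀ + ν ξ):
  U: 1620 − 1(603.5) = 1017
  R: 745 − 1(603.5) = 141.5
  M: 0 + 2(603.5) = 1207
  Q: 94.1 (inert)

1210 mol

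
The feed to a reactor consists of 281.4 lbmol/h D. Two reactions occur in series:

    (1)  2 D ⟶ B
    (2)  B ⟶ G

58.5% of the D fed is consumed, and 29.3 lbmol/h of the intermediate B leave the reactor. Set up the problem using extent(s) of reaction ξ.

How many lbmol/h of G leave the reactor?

53 lbmol/h

Conversion of D: D consumed = 2ξ₁ = 0.585 × 281.4 → ξ₁ = 82.31 lbmol/h.
B balance: n_B = 0 + 1ξ₁ − 1ξ₂ = 29.3 → ξ₂ = (1·82.31 − 29.3)/1 = 53.01 lbmol/h.
Outlet amounts (n = n₀ + Σ ν·ξ):
  D: 281.4 − 2(82.31) = 116.8
  B: 0 + 1(82.31) − 1(53.01) = 29.3
  G: 0 + 1(53.01) = 53.01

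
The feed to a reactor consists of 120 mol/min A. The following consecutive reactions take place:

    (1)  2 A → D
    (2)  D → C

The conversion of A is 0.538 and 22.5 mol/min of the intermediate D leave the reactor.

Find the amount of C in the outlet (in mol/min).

Conversion of A: A consumed = 2ξ₁ = 0.538 × 120 → ξ₁ = 32.28 mol/min.
D balance: n_D = 0 + 1ξ₁ − 1ξ₂ = 22.5 → ξ₂ = (1·32.28 − 22.5)/1 = 9.78 mol/min.
Outlet amounts (n = n₀ + Σ ν·ξ):
  A: 120 − 2(32.28) = 55.44
  D: 0 + 1(32.28) − 1(9.78) = 22.5
  C: 0 + 1(9.78) = 9.78

9.78 mol/min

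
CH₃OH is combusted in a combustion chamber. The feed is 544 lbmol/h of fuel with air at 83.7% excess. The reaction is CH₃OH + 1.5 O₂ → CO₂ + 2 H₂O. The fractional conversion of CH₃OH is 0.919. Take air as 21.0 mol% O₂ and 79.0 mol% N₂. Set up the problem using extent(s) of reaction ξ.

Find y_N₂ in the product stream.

Stoichiometric O₂ = 1.5 × 544 = 816 lbmol/h; O₂ fed = 816 × 1.837 = 1499 lbmol/h.
N₂ fed = 1499 × 79/21 = 5639 lbmol/h.
Fuel reacted = 0.919 × 544 → ξ = 499.9 lbmol/h.
Outlet (n = n₀ + ν ξ):
  CH₃OH: 544 − 1(499.9) = 44.06
  O₂: 1499 − 1.5(499.9) = 749.1
  N₂: 5639 (inert)
  CO₂: 0 + 1(499.9) = 499.9
  H₂O: 0 + 2(499.9) = 999.9
Total out = 7932 lbmol/h; y_N₂ = 5639 / 7932 = 0.7109.

0.711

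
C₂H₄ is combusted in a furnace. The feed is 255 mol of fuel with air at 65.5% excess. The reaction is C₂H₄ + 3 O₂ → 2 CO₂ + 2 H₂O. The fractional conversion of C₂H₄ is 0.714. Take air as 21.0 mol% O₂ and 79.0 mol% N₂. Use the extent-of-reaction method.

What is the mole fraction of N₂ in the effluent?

Stoichiometric O₂ = 3 × 255 = 765 mol; O₂ fed = 765 × 1.655 = 1266 mol.
N₂ fed = 1266 × 79/21 = 4763 mol.
Fuel reacted = 0.714 × 255 → ξ = 182.1 mol.
Outlet (n = n₀ + ν ξ):
  C₂H₄: 255 − 1(182.1) = 72.93
  O₂: 1266 − 3(182.1) = 719.9
  N₂: 4763 (inert)
  CO₂: 0 + 2(182.1) = 364.1
  H₂O: 0 + 2(182.1) = 364.1
Total out = 6284 mol; y_N₂ = 4763 / 6284 = 0.7579.

0.758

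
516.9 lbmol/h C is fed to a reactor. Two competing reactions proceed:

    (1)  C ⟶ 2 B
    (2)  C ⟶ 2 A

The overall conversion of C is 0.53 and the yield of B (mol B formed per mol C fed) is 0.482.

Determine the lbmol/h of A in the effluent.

299 lbmol/h

Yield of B: 2ξ₁ / 516.9 = 0.482 → ξ₁ = 124.6 lbmol/h.
Conversion of C: 1ξ₁ + 1ξ₂ = 0.53 × 516.9 = 274 → ξ₂ = 149.4 lbmol/h.
Outlet amounts (n = n₀ + Σ ν·ξ):
  C: 516.9 − 1(124.6) − 1(149.4) = 242.9
  B: 0 + 2(124.6) = 249.1
  A: 0 + 2(149.4) = 298.8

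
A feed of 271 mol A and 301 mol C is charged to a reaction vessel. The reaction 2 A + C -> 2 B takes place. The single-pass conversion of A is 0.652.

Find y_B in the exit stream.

0.365

A reacted = 0.652 × 271 = 176.7 mol; ν_A = −2, so ξ = 176.7/2 = 88.35 mol.
Outlet amounts (n = n₀ + ν ξ):
  A: 271 − 2(88.35) = 94.31
  C: 301 − 1(88.35) = 212.7
  B: 0 + 2(88.35) = 176.7
Total out = 483.7 mol; y_B = 176.7 / 483.7 = 0.3653.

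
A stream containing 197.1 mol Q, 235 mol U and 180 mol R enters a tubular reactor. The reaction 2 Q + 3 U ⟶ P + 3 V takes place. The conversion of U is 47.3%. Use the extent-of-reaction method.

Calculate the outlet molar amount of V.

U reacted = 0.473 × 235 = 111.2 mol; ν_U = −3, so ξ = 111.2/3 = 37.05 mol.
Outlet amounts (n = n₀ + ν ξ):
  Q: 197.1 − 2(37.05) = 123
  U: 235 − 3(37.05) = 123.8
  P: 0 + 1(37.05) = 37.05
  V: 0 + 3(37.05) = 111.2
  R: 180 (inert)

111 mol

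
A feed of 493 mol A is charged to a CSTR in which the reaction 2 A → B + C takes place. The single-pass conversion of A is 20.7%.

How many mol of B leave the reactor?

51 mol

A reacted = 0.207 × 493 = 102.1 mol; ν_A = −2, so ξ = 102.1/2 = 51.03 mol.
Outlet amounts (n = n₀ + ν ξ):
  A: 493 − 2(51.03) = 390.9
  B: 0 + 1(51.03) = 51.03
  C: 0 + 1(51.03) = 51.03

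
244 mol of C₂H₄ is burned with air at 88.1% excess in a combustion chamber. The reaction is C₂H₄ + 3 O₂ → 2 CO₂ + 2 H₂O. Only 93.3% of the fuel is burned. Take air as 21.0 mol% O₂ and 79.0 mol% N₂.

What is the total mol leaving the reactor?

6800 mol

Stoichiometric O₂ = 3 × 244 = 732 mol; O₂ fed = 732 × 1.881 = 1377 mol.
N₂ fed = 1377 × 79/21 = 5180 mol.
Fuel reacted = 0.933 × 244 → ξ = 227.7 mol.
Outlet (n = n₀ + ν ξ):
  C₂H₄: 244 − 1(227.7) = 16.35
  O₂: 1377 − 3(227.7) = 693.9
  N₂: 5180 (inert)
  CO₂: 0 + 2(227.7) = 455.3
  H₂O: 0 + 2(227.7) = 455.3
Total out = 16.35 + 693.9 + 5180 + 455.3 + 455.3 = 6801 mol.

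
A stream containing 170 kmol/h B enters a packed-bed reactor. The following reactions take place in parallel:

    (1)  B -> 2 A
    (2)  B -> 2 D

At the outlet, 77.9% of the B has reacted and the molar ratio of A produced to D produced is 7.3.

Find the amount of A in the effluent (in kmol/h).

Conversion of B: B consumed = 0.779 × 170 = 132.4 kmol/h = 1ξ₁ + 1ξ₂.
Selectivity: 2ξ₁ / (2ξ₂) = 7.3 → ξ₁ = 7.3 ξ₂.
Substitute: (1·7.3 + 1) ξ₂ = 132.4 → ξ₂ = 15.96 kmol/h, ξ₁ = 116.5 kmol/h.
Outlet amounts (n = n₀ + Σ ν·ξ):
  B: 170 − 1(116.5) − 1(15.96) = 37.57
  A: 0 + 2(116.5) = 232.9
  D: 0 + 2(15.96) = 31.91

233 kmol/h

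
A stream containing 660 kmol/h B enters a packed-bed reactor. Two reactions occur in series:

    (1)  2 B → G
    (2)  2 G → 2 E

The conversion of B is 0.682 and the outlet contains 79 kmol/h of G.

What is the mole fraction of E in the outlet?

Conversion of B: B consumed = 2ξ₁ = 0.682 × 660 → ξ₁ = 225.1 kmol/h.
G balance: n_G = 0 + 1ξ₁ − 2ξ₂ = 79 → ξ₂ = (1·225.1 − 79)/2 = 73.03 kmol/h.
Outlet amounts (n = n₀ + Σ ν·ξ):
  B: 660 − 2(225.1) = 209.9
  G: 0 + 1(225.1) − 2(73.03) = 79
  E: 0 + 2(73.03) = 146.1
Total out = 434.9 kmol/h; y_E = 146.1 / 434.9 = 0.3358.

0.336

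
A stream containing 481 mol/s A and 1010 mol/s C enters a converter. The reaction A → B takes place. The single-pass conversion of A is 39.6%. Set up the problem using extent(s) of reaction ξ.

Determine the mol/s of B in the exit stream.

A reacted = 0.396 × 481 = 190.5 mol/s; ν_A = −1, so ξ = 190.5/1 = 190.5 mol/s.
Outlet amounts (n = n₀ + ν ξ):
  A: 481 − 1(190.5) = 290.5
  B: 0 + 1(190.5) = 190.5
  C: 1010 (inert)

190 mol/s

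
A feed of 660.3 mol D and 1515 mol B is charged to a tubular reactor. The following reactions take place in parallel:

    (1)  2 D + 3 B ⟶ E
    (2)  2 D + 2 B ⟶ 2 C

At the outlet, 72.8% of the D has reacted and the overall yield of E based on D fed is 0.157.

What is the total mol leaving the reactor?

Yield of E: 1ξ₁ / 660.3 = 0.157 → ξ₁ = 103.7 mol.
Conversion of D: 2ξ₁ + 2ξ₂ = 0.728 × 660.3 = 480.7 → ξ₂ = 136.7 mol.
Outlet amounts (n = n₀ + Σ ν·ξ):
  D: 660.3 − 2(103.7) − 2(136.7) = 179.6
  B: 1515 − 3(103.7) − 2(136.7) = 930.6
  E: 0 + 1(103.7) = 103.7
  C: 0 + 2(136.7) = 273.4
Total out = 179.6 + 930.6 + 103.7 + 273.4 = 1487 mol.

1490 mol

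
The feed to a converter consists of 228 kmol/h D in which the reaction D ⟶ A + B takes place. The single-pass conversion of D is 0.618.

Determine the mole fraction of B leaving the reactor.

0.382

D reacted = 0.618 × 228 = 140.9 kmol/h; ν_D = −1, so ξ = 140.9/1 = 140.9 kmol/h.
Outlet amounts (n = n₀ + ν ξ):
  D: 228 − 1(140.9) = 87.1
  A: 0 + 1(140.9) = 140.9
  B: 0 + 1(140.9) = 140.9
Total out = 368.9 kmol/h; y_B = 140.9 / 368.9 = 0.382.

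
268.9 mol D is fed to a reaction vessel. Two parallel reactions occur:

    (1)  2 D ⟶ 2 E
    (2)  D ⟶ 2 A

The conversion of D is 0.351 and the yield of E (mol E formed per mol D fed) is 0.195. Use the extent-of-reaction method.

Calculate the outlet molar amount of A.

83.9 mol

Yield of E: 2ξ₁ / 268.9 = 0.195 → ξ₁ = 26.22 mol.
Conversion of D: 2ξ₁ + 1ξ₂ = 0.351 × 268.9 = 94.38 → ξ₂ = 41.95 mol.
Outlet amounts (n = n₀ + Σ ν·ξ):
  D: 268.9 − 2(26.22) − 1(41.95) = 174.5
  E: 0 + 2(26.22) = 52.44
  A: 0 + 2(41.95) = 83.9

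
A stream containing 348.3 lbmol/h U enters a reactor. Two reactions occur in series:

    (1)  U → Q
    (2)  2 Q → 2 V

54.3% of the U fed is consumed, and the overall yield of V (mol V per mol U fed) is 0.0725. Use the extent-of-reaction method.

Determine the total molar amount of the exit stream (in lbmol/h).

Conversion of U: U consumed = 1ξ₁ = 0.543 × 348.3 → ξ₁ = 189.1 lbmol/h.
Yield of V: 2ξ₂ / 348.3 = 0.0725 → ξ₂ = 12.63 lbmol/h.
Outlet amounts (n = n₀ + Σ ν·ξ):
  U: 348.3 − 1(189.1) = 159.2
  Q: 0 + 1(189.1) − 2(12.63) = 163.9
  V: 0 + 2(12.63) = 25.25
Total out = 159.2 + 163.9 + 25.25 = 348.3 lbmol/h.

348 lbmol/h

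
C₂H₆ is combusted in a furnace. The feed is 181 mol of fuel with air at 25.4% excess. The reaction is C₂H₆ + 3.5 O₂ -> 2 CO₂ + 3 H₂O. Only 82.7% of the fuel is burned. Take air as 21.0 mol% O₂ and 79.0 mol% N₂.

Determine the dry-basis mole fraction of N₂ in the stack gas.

Stoichiometric O₂ = 3.5 × 181 = 633.5 mol; O₂ fed = 633.5 × 1.254 = 794.4 mol.
N₂ fed = 794.4 × 79/21 = 2988 mol.
Fuel reacted = 0.827 × 181 → ξ = 149.7 mol.
Outlet (n = n₀ + ν ξ):
  C₂H₆: 181 − 1(149.7) = 31.31
  O₂: 794.4 − 3.5(149.7) = 270.5
  N₂: 2988 (inert)
  CO₂: 0 + 2(149.7) = 299.4
  H₂O: 0 + 3(149.7) = 449.1
Dry total = 3590 mol; y_N₂ (dry) = 2988 / 3590 = 0.8325.

0.833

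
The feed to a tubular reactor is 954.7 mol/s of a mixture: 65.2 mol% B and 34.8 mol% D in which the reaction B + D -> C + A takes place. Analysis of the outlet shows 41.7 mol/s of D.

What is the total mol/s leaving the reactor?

For D: n = n₀ − 1ξ → 41.7 = 332.2 − 1ξ, giving ξ = 290.5 mol/s.
Outlet amounts (n = n₀ + ν ξ):
  B: 622.5 − 1(290.5) = 331.9
  D: 332.2 − 1(290.5) = 41.7
  C: 0 + 1(290.5) = 290.5
  A: 0 + 1(290.5) = 290.5
Total out = 331.9 + 41.7 + 290.5 + 290.5 = 954.7 mol/s.

955 mol/s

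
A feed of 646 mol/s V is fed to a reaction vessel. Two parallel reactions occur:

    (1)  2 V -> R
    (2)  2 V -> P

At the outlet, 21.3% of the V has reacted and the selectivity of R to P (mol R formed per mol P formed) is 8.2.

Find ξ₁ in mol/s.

ξ₁ = 61.3 mol/s

Conversion of V: V consumed = 0.213 × 646 = 137.6 mol/s = 2ξ₁ + 2ξ₂.
Selectivity: 1ξ₁ / (1ξ₂) = 8.2 → ξ₁ = 8.2 ξ₂.
Substitute: (2·8.2 + 2) ξ₂ = 137.6 → ξ₂ = 7.478 mol/s, ξ₁ = 61.32 mol/s.
Outlet amounts (n = n₀ + Σ ν·ξ):
  V: 646 − 2(61.32) − 2(7.478) = 508.4
  R: 0 + 1(61.32) = 61.32
  P: 0 + 1(7.478) = 7.478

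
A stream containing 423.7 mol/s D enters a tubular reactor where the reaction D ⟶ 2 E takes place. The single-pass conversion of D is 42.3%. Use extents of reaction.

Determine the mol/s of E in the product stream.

358 mol/s

D reacted = 0.423 × 423.7 = 179.2 mol/s; ν_D = −1, so ξ = 179.2/1 = 179.2 mol/s.
Outlet amounts (n = n₀ + ν ξ):
  D: 423.7 − 1(179.2) = 244.5
  E: 0 + 2(179.2) = 358.5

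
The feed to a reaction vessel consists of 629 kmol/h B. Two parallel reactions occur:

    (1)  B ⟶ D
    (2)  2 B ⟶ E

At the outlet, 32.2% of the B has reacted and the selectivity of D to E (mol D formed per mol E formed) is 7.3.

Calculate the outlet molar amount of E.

Conversion of B: B consumed = 0.322 × 629 = 202.5 kmol/h = 1ξ₁ + 2ξ₂.
Selectivity: 1ξ₁ / (1ξ₂) = 7.3 → ξ₁ = 7.3 ξ₂.
Substitute: (1·7.3 + 2) ξ₂ = 202.5 → ξ₂ = 21.78 kmol/h, ξ₁ = 159 kmol/h.
Outlet amounts (n = n₀ + Σ ν·ξ):
  B: 629 − 1(159) − 2(21.78) = 426.5
  D: 0 + 1(159) = 159
  E: 0 + 1(21.78) = 21.78

21.8 kmol/h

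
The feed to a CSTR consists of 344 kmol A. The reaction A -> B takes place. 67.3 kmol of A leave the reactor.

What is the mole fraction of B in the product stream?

For A: n = n₀ − 1ξ → 67.3 = 344 − 1ξ, giving ξ = 276.7 kmol.
Outlet amounts (n = n₀ + ν ξ):
  A: 344 − 1(276.7) = 67.3
  B: 0 + 1(276.7) = 276.7
Total out = 344 kmol; y_B = 276.7 / 344 = 0.8044.

0.804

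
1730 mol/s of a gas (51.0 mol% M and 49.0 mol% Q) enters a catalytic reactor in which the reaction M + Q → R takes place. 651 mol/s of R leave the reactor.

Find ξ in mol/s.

For R: n = n₀ + 1ξ → 651 = 0 + 1ξ, giving ξ = 651 mol/s.
Outlet amounts (n = n₀ + ν ξ):
  M: 882.3 − 1(651) = 231.3
  Q: 847.7 − 1(651) = 196.7
  R: 0 + 1(651) = 651

ξ = 651 mol/s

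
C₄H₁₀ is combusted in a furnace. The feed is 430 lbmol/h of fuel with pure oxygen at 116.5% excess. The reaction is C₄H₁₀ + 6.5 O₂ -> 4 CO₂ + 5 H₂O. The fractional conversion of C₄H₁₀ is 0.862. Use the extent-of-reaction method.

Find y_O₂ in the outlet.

Stoichiometric O₂ = 6.5 × 430 = 2795 lbmol/h; O₂ fed = 2795 × 2.165 = 6051 lbmol/h.
Fuel reacted = 0.862 × 430 → ξ = 370.7 lbmol/h.
Outlet (n = n₀ + ν ξ):
  C₄H₁₀: 430 − 1(370.7) = 59.34
  O₂: 6051 − 6.5(370.7) = 3642
  CO₂: 0 + 4(370.7) = 1483
  H₂O: 0 + 5(370.7) = 1853
Total out = 7037 lbmol/h; y_O₂ = 3642 / 7037 = 0.5175.

0.518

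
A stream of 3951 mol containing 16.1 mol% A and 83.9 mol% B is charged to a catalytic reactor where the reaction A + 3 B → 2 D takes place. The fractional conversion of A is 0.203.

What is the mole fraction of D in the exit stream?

A reacted = 0.203 × 636.1 = 129.1 mol; ν_A = −1, so ξ = 129.1/1 = 129.1 mol.
Outlet amounts (n = n₀ + ν ξ):
  A: 636.1 − 1(129.1) = 507
  B: 3315 − 3(129.1) = 2927
  D: 0 + 2(129.1) = 258.3
Total out = 3693 mol; y_D = 258.3 / 3693 = 0.06994.

0.0699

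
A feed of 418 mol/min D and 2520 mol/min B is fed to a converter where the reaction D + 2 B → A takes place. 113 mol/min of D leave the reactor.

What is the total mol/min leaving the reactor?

For D: n = n₀ − 1ξ → 113 = 418 − 1ξ, giving ξ = 305 mol/min.
Outlet amounts (n = n₀ + ν ξ):
  D: 418 − 1(305) = 113
  B: 2520 − 2(305) = 1910
  A: 0 + 1(305) = 305
Total out = 113 + 1910 + 305 = 2328 mol/min.

2330 mol/min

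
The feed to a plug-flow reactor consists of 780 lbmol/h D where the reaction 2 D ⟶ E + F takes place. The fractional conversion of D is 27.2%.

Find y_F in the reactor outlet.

D reacted = 0.272 × 780 = 212.2 lbmol/h; ν_D = −2, so ξ = 212.2/2 = 106.1 lbmol/h.
Outlet amounts (n = n₀ + ν ξ):
  D: 780 − 2(106.1) = 567.8
  E: 0 + 1(106.1) = 106.1
  F: 0 + 1(106.1) = 106.1
Total out = 780 lbmol/h; y_F = 106.1 / 780 = 0.136.

0.136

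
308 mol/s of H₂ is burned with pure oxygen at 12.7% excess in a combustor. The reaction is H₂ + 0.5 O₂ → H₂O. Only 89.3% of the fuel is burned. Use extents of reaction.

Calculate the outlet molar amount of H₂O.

275 mol/s

Stoichiometric O₂ = 0.5 × 308 = 154 mol/s; O₂ fed = 154 × 1.127 = 173.6 mol/s.
Fuel reacted = 0.893 × 308 → ξ = 275 mol/s.
Outlet (n = n₀ + ν ξ):
  H₂: 308 − 1(275) = 32.96
  O₂: 173.6 − 0.5(275) = 36.04
  H₂O: 0 + 1(275) = 275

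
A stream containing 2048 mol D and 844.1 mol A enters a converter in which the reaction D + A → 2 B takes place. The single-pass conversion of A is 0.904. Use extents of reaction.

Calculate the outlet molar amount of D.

A reacted = 0.904 × 844.1 = 763.1 mol; ν_A = −1, so ξ = 763.1/1 = 763.1 mol.
Outlet amounts (n = n₀ + ν ξ):
  D: 2048 − 1(763.1) = 1285
  A: 844.1 − 1(763.1) = 81.03
  B: 0 + 2(763.1) = 1526

1280 mol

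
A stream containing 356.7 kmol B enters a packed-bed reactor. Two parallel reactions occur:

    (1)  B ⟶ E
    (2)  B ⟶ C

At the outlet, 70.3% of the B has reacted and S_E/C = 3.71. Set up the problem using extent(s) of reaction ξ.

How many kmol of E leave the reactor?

198 kmol

Conversion of B: B consumed = 0.703 × 356.7 = 250.8 kmol = 1ξ₁ + 1ξ₂.
Selectivity: 1ξ₁ / (1ξ₂) = 3.71 → ξ₁ = 3.71 ξ₂.
Substitute: (1·3.71 + 1) ξ₂ = 250.8 → ξ₂ = 53.24 kmol, ξ₁ = 197.5 kmol.
Outlet amounts (n = n₀ + Σ ν·ξ):
  B: 356.7 − 1(197.5) − 1(53.24) = 105.9
  E: 0 + 1(197.5) = 197.5
  C: 0 + 1(53.24) = 53.24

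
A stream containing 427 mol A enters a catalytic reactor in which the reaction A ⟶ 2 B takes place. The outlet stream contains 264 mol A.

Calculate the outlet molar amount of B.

For A: n = n₀ − 1ξ → 264 = 427 − 1ξ, giving ξ = 163 mol.
Outlet amounts (n = n₀ + ν ξ):
  A: 427 − 1(163) = 264
  B: 0 + 2(163) = 326

326 mol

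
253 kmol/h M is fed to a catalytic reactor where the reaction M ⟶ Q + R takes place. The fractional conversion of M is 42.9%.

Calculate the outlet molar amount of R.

109 kmol/h

M reacted = 0.429 × 253 = 108.5 kmol/h; ν_M = −1, so ξ = 108.5/1 = 108.5 kmol/h.
Outlet amounts (n = n₀ + ν ξ):
  M: 253 − 1(108.5) = 144.5
  Q: 0 + 1(108.5) = 108.5
  R: 0 + 1(108.5) = 108.5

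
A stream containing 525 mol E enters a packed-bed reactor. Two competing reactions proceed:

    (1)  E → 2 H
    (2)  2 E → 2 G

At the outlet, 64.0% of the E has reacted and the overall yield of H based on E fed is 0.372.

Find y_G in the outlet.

0.383

Yield of H: 2ξ₁ / 525 = 0.372 → ξ₁ = 97.65 mol.
Conversion of E: 1ξ₁ + 2ξ₂ = 0.64 × 525 = 336 → ξ₂ = 119.2 mol.
Outlet amounts (n = n₀ + Σ ν·ξ):
  E: 525 − 1(97.65) − 2(119.2) = 189
  H: 0 + 2(97.65) = 195.3
  G: 0 + 2(119.2) = 238.3
Total out = 622.6 mol; y_G = 238.3 / 622.6 = 0.3828.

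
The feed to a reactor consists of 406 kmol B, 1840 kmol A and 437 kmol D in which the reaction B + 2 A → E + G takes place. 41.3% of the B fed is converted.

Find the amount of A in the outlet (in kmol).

1500 kmol

B reacted = 0.413 × 406 = 167.7 kmol; ν_B = −1, so ξ = 167.7/1 = 167.7 kmol.
Outlet amounts (n = n₀ + ν ξ):
  B: 406 − 1(167.7) = 238.3
  A: 1840 − 2(167.7) = 1505
  E: 0 + 1(167.7) = 167.7
  G: 0 + 1(167.7) = 167.7
  D: 437 (inert)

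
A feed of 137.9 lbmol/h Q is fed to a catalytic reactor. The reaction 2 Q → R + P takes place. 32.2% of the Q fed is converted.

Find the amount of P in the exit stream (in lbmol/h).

Q reacted = 0.322 × 137.9 = 44.4 lbmol/h; ν_Q = −2, so ξ = 44.4/2 = 22.2 lbmol/h.
Outlet amounts (n = n₀ + ν ξ):
  Q: 137.9 − 2(22.2) = 93.5
  R: 0 + 1(22.2) = 22.2
  P: 0 + 1(22.2) = 22.2

22.2 lbmol/h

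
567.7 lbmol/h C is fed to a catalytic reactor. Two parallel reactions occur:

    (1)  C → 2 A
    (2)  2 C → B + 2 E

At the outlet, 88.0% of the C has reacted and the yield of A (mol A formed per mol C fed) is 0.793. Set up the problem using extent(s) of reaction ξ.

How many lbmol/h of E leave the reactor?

Yield of A: 2ξ₁ / 567.7 = 0.793 → ξ₁ = 225.1 lbmol/h.
Conversion of C: 1ξ₁ + 2ξ₂ = 0.88 × 567.7 = 499.6 → ξ₂ = 137.2 lbmol/h.
Outlet amounts (n = n₀ + Σ ν·ξ):
  C: 567.7 − 1(225.1) − 2(137.2) = 68.12
  A: 0 + 2(225.1) = 450.2
  B: 0 + 1(137.2) = 137.2
  E: 0 + 2(137.2) = 274.5

274 lbmol/h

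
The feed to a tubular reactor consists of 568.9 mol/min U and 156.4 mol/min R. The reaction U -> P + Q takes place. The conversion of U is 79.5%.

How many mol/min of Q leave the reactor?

452 mol/min

U reacted = 0.795 × 568.9 = 452.3 mol/min; ν_U = −1, so ξ = 452.3/1 = 452.3 mol/min.
Outlet amounts (n = n₀ + ν ξ):
  U: 568.9 − 1(452.3) = 116.6
  P: 0 + 1(452.3) = 452.3
  Q: 0 + 1(452.3) = 452.3
  R: 156.4 (inert)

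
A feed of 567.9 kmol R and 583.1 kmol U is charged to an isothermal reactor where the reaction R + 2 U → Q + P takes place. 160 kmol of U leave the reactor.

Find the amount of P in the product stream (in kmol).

For U: n = n₀ − 2ξ → 160 = 583.1 − 2ξ, giving ξ = 211.6 kmol.
Outlet amounts (n = n₀ + ν ξ):
  R: 567.9 − 1(211.6) = 356.3
  U: 583.1 − 2(211.6) = 160
  Q: 0 + 1(211.6) = 211.6
  P: 0 + 1(211.6) = 211.6

212 kmol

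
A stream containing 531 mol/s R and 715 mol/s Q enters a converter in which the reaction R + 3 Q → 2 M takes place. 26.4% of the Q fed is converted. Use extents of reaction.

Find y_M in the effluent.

0.112

Q reacted = 0.264 × 715 = 188.8 mol/s; ν_Q = −3, so ξ = 188.8/3 = 62.92 mol/s.
Outlet amounts (n = n₀ + ν ξ):
  R: 531 − 1(62.92) = 468.1
  Q: 715 − 3(62.92) = 526.2
  M: 0 + 2(62.92) = 125.8
Total out = 1120 mol/s; y_M = 125.8 / 1120 = 0.1123.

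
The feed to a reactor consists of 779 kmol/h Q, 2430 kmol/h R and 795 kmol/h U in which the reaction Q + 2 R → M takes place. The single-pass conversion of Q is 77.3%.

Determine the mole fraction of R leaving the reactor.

0.438

Q reacted = 0.773 × 779 = 602.2 kmol/h; ν_Q = −1, so ξ = 602.2/1 = 602.2 kmol/h.
Outlet amounts (n = n₀ + ν ξ):
  Q: 779 − 1(602.2) = 176.8
  R: 2430 − 2(602.2) = 1226
  M: 0 + 1(602.2) = 602.2
  U: 795 (inert)
Total out = 2800 kmol/h; y_R = 1226 / 2800 = 0.4378.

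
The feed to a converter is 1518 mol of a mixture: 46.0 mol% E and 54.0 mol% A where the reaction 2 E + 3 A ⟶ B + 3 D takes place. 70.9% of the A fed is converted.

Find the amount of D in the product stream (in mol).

A reacted = 0.709 × 819.7 = 581.2 mol; ν_A = −3, so ξ = 581.2/3 = 193.7 mol.
Outlet amounts (n = n₀ + ν ξ):
  E: 698.3 − 2(193.7) = 310.8
  A: 819.7 − 3(193.7) = 238.5
  B: 0 + 1(193.7) = 193.7
  D: 0 + 3(193.7) = 581.2

581 mol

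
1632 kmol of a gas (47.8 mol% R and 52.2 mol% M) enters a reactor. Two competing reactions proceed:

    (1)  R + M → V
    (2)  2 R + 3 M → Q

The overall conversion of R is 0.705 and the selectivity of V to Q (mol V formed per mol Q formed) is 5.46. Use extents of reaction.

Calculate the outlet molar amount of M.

228 kmol

Conversion of R: R consumed = 0.705 × 780.1 = 550 kmol = 1ξ₁ + 2ξ₂.
Selectivity: 1ξ₁ / (1ξ₂) = 5.46 → ξ₁ = 5.46 ξ₂.
Substitute: (1·5.46 + 2) ξ₂ = 550 → ξ₂ = 73.72 kmol, ξ₁ = 402.5 kmol.
Outlet amounts (n = n₀ + Σ ν·ξ):
  R: 780.1 − 1(402.5) − 2(73.72) = 230.1
  M: 851.9 − 1(402.5) − 3(73.72) = 228.2
  V: 0 + 1(402.5) = 402.5
  Q: 0 + 1(73.72) = 73.72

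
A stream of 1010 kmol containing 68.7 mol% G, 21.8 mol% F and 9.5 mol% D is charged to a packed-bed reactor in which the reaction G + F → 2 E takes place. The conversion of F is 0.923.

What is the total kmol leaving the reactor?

F reacted = 0.923 × 220.2 = 203.2 kmol; ν_F = −1, so ξ = 203.2/1 = 203.2 kmol.
Outlet amounts (n = n₀ + ν ξ):
  G: 693.9 − 1(203.2) = 490.6
  F: 220.2 − 1(203.2) = 16.95
  E: 0 + 2(203.2) = 406.5
  D: 95.95 (inert)
Total out = 490.6 + 16.95 + 406.5 + 95.95 = 1010 kmol.

1010 kmol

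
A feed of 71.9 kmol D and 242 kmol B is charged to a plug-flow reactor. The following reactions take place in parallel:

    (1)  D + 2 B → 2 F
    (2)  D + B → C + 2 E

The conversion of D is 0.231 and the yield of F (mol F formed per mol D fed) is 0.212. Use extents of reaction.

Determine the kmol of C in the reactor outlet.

Yield of F: 2ξ₁ / 71.9 = 0.212 → ξ₁ = 7.621 kmol.
Conversion of D: 1ξ₁ + 1ξ₂ = 0.231 × 71.9 = 16.61 → ξ₂ = 8.988 kmol.
Outlet amounts (n = n₀ + Σ ν·ξ):
  D: 71.9 − 1(7.621) − 1(8.988) = 55.29
  B: 242 − 2(7.621) − 1(8.988) = 217.8
  F: 0 + 2(7.621) = 15.24
  C: 0 + 1(8.988) = 8.988
  E: 0 + 2(8.988) = 17.98

8.99 kmol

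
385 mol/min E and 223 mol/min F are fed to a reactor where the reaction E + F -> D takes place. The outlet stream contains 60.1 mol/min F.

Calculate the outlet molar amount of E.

222 mol/min

For F: n = n₀ − 1ξ → 60.1 = 223 − 1ξ, giving ξ = 162.9 mol/min.
Outlet amounts (n = n₀ + ν ξ):
  E: 385 − 1(162.9) = 222.1
  F: 223 − 1(162.9) = 60.1
  D: 0 + 1(162.9) = 162.9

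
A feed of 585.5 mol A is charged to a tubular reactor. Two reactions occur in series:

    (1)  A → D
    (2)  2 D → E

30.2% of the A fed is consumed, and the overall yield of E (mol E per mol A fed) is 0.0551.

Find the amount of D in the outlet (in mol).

112 mol

Conversion of A: A consumed = 1ξ₁ = 0.302 × 585.5 → ξ₁ = 176.8 mol.
Yield of E: 1ξ₂ / 585.5 = 0.0551 → ξ₂ = 32.26 mol.
Outlet amounts (n = n₀ + Σ ν·ξ):
  A: 585.5 − 1(176.8) = 408.7
  D: 0 + 1(176.8) − 2(32.26) = 112.3
  E: 0 + 1(32.26) = 32.26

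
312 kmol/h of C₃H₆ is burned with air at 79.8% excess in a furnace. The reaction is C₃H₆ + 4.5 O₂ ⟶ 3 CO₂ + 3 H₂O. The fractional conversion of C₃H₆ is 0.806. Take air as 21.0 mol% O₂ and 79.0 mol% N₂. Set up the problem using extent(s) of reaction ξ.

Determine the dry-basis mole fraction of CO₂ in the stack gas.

Stoichiometric O₂ = 4.5 × 312 = 1404 kmol/h; O₂ fed = 1404 × 1.798 = 2524 kmol/h.
N₂ fed = 2524 × 79/21 = 9497 kmol/h.
Fuel reacted = 0.806 × 312 → ξ = 251.5 kmol/h.
Outlet (n = n₀ + ν ξ):
  C₃H₆: 312 − 1(251.5) = 60.53
  O₂: 2524 − 4.5(251.5) = 1393
  N₂: 9497 (inert)
  CO₂: 0 + 3(251.5) = 754.4
  H₂O: 0 + 3(251.5) = 754.4
Dry total = 11700 kmol/h; y_CO₂ (dry) = 754.4 / 11700 = 0.06446.

0.0645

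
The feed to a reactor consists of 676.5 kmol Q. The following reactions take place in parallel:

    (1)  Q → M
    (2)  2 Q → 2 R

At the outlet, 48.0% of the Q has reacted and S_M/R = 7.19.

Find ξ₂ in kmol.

Conversion of Q: Q consumed = 0.48 × 676.5 = 324.7 kmol = 1ξ₁ + 2ξ₂.
Selectivity: 1ξ₁ / (2ξ₂) = 7.19 → ξ₁ = 14.38 ξ₂.
Substitute: (1·14.38 + 2) ξ₂ = 324.7 → ξ₂ = 19.82 kmol, ξ₁ = 285.1 kmol.
Outlet amounts (n = n₀ + Σ ν·ξ):
  Q: 676.5 − 1(285.1) − 2(19.82) = 351.8
  M: 0 + 1(285.1) = 285.1
  R: 0 + 2(19.82) = 39.65

ξ₂ = 19.8 kmol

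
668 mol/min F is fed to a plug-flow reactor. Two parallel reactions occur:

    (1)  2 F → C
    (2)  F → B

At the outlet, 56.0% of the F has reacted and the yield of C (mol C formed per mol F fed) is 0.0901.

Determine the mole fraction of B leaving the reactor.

Yield of C: 1ξ₁ / 668 = 0.0901 → ξ₁ = 60.19 mol/min.
Conversion of F: 2ξ₁ + 1ξ₂ = 0.56 × 668 = 374.1 → ξ₂ = 253.7 mol/min.
Outlet amounts (n = n₀ + Σ ν·ξ):
  F: 668 − 2(60.19) − 1(253.7) = 293.9
  C: 0 + 1(60.19) = 60.19
  B: 0 + 1(253.7) = 253.7
Total out = 607.8 mol/min; y_B = 253.7 / 607.8 = 0.4174.

0.417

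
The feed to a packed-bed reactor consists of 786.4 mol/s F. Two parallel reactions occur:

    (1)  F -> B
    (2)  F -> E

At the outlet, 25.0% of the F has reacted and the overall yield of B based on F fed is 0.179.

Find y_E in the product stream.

0.071

Yield of B: 1ξ₁ / 786.4 = 0.179 → ξ₁ = 140.8 mol/s.
Conversion of F: 1ξ₁ + 1ξ₂ = 0.25 × 786.4 = 196.6 → ξ₂ = 55.83 mol/s.
Outlet amounts (n = n₀ + Σ ν·ξ):
  F: 786.4 − 1(140.8) − 1(55.83) = 589.8
  B: 0 + 1(140.8) = 140.8
  E: 0 + 1(55.83) = 55.83
Total out = 786.4 mol/s; y_E = 55.83 / 786.4 = 0.071.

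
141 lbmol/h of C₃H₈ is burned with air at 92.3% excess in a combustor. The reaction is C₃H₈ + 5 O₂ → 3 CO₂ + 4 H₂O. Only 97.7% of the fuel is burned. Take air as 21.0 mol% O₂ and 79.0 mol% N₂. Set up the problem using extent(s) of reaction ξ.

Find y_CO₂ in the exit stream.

0.0614

Stoichiometric O₂ = 5 × 141 = 705 lbmol/h; O₂ fed = 705 × 1.923 = 1356 lbmol/h.
N₂ fed = 1356 × 79/21 = 5100 lbmol/h.
Fuel reacted = 0.977 × 141 → ξ = 137.8 lbmol/h.
Outlet (n = n₀ + ν ξ):
  C₃H₈: 141 − 1(137.8) = 3.243
  O₂: 1356 − 5(137.8) = 666.9
  N₂: 5100 (inert)
  CO₂: 0 + 3(137.8) = 413.3
  H₂O: 0 + 4(137.8) = 551
Total out = 6735 lbmol/h; y_CO₂ = 413.3 / 6735 = 0.06137.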